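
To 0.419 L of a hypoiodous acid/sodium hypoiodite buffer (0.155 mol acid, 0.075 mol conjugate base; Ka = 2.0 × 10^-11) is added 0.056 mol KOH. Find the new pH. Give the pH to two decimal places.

OH- converts HOI to OI-: HOI → 0.099 mol, OI- → 0.131 mol.
pKa = −log(2.0 × 10^-11) = 10.699
pH = pKa + log(n_OI-/n_HOI) = 10.699 + log(0.131/0.099) = 10.699 + (+0.122)

pH = 10.82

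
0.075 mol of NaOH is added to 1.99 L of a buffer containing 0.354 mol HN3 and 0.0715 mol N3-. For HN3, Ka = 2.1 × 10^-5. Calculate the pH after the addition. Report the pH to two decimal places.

After neutralization: n(HN3) = 0.279 mol, n(N3-) = 0.146 mol.
pKa = −log(2.1 × 10^-5) = 4.678
pH = pKa + log(n_N3-/n_HN3) = 4.678 + log(0.146/0.279) = 4.678 + (-0.281)

pH = 4.40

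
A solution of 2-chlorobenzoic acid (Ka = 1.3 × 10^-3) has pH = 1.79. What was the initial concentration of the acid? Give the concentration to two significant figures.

C₀ = 2.2 × 10^-1 M

[H+] = 10^(-1.79) = 1.62 × 10^-2 M = x
Ka = x²/(C₀ − x) ⇒ C₀ = x + x²/Ka
C₀ = 1.62 × 10^-2 + (1.62 × 10^-2)²/(1.3 × 10^-3) = 2.18 × 10^-1 M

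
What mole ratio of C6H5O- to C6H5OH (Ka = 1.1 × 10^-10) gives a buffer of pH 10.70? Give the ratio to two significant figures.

pKa = -log(1.1 × 10^-10) = 9.959
pH = pKa + log(r) ⇒ log(r) = 10.70 − 9.959 = +0.741
r = [C6H5O-]/[C6H5OH] = 10^(+0.741) = 5.51

ratio = 5.5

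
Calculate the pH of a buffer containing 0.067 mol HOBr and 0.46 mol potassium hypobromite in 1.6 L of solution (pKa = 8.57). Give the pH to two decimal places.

Henderson–Hasselbalch: pH = pKa + log([OBr-]/[HOBr]) = 8.57 + log(0.46/0.067)
pH = 8.57 + (+0.837) = 9.41

pH = 9.41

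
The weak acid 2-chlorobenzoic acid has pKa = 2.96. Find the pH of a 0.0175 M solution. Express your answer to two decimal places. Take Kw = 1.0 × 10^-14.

pH = 2.41

ClC6H4COOH ⇌ ClC6H4COO- + H+
Ka = 10^(−2.96) = 1.10 × 10^-3
Let x = [H+] at equilibrium. Ka = x²/(0.0175 − x).
x is not negligible relative to C₀; solve x² + 0.0011·x − 1.93e-05 = 0.
x = [−0.0011 + √(0.0011² + 7.7e-05)]/2 = 3.87 × 10^-3 M
pH = −log(3.87 × 10^-3) = 2.41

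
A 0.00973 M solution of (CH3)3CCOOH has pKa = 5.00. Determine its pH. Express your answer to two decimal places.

pH = 3.51

(CH3)3CCOOH ⇌ (CH3)3CCOO- + H+
Ka = 10^(−5.00) = 1.00 × 10^-5
Ka = x²/(0.00973 − x) = 1.00 × 10^-5
Since Ka ≪ C₀, x ≈ √(Ka·C₀) = 3.12 × 10^-4 M.
(x/C₀ = 3.2% < 5%, so the approximation holds.)
pH = −log[H+] = −log(3.12 × 10^-4) = 3.51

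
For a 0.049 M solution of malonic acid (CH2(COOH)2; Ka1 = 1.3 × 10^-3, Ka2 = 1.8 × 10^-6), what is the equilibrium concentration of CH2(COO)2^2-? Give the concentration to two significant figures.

First ionization gives [H+] ≈ [CH2(COOH)COO-] = 7.36 × 10^-3 M.
Second step: Ka2 = [H+][CH2(COO)2^2-]/[CH2(COOH)COO-] ≈ [CH2(COO)2^2-] (since [H+] ≈ [CH2(COOH)COO-]).
So [CH2(COO)2^2-] ≈ Ka2.

1.8 × 10^-6 M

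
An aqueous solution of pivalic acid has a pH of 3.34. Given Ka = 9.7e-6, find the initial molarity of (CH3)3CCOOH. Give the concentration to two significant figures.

[H+] = 10^(-3.34) = 4.57 × 10^-4 M = x
Ka = x²/(C₀ − x) ⇒ C₀ = x + x²/Ka
C₀ = 4.57 × 10^-4 + (4.57 × 10^-4)²/(9.7 × 10^-6) = 2.20 × 10^-2 M

C₀ = 2.2 × 10^-2 M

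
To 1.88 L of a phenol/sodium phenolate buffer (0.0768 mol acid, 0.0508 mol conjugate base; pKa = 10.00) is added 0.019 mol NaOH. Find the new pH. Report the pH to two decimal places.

After neutralization: n(C6H5OH) = 0.0578 mol, n(C6H5O-) = 0.0698 mol.
pH = pKa + log([A⁻]/[HA]) = 10.00 + log(0.0698/0.0578) = 10.00 +0.082

pH = 10.08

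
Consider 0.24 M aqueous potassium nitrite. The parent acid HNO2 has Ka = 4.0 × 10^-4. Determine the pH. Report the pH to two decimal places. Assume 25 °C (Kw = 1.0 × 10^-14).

pH = 8.39

NO2- is the conjugate base of the weak acid HNO2.
Kb = Kw/Ka = 1.0×10^-14 / 4.0 × 10^-4 = 2.50 × 10^-11
Kb = [OH-]²/(0.24 − [OH-]) = 2.50 × 10^-11
Neglecting [OH-] in the denominator: [OH-] = √(2.50 × 10^-11 × 0.24) = 2.45 × 10^-6 M
Check: 0.001% ionized — well under 5%, approximation valid.
pOH = −log(2.45 × 10^-6) = 5.61; pH = 14.00 − 5.61 = 8.39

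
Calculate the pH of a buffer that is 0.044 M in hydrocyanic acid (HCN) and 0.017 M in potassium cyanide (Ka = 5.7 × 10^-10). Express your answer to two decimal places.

pKa = −log(5.7 × 10^-10) = 9.244
pH = pKa + log([A⁻]/[HA]) = 9.244 + log(0.017/0.044)
pH = 9.244 + (-0.413) = 8.83

pH = 8.83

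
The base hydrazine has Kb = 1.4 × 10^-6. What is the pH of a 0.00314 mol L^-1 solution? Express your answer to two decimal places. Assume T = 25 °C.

pH = 9.82

N2H4 + H2O ⇌ N2H5+ + OH-
From the ICE table, Kb = [OH-]²/(0.00314 − [OH-]) = 1.4 × 10^-6.
Assume [OH-] ≪ 0.00314: [OH-] ≈ √(1.4 × 10^-6 × 0.00314) = 6.63 × 10^-5 M
pOH = 4.18, so pH = 14.00 − pOH = 9.82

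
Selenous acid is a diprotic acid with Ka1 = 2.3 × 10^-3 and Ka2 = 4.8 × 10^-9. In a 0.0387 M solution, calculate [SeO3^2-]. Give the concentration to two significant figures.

First ionization gives [H+] ≈ [HSeO3-] = 8.35 × 10^-3 M.
Second step: Ka2 = [H+][SeO3^2-]/[HSeO3-] ≈ [SeO3^2-] (since [H+] ≈ [HSeO3-]).
So [SeO3^2-] ≈ Ka2.

4.8 × 10^-9 M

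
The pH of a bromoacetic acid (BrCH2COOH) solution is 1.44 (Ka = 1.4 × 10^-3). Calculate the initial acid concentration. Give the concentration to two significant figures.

[H+] = 10^(-1.44) = 3.63 × 10^-2 M = x
Ka = x²/(C₀ − x) ⇒ C₀ = x + x²/Ka
C₀ = 3.63 × 10^-2 + (3.63 × 10^-2)²/(1.4 × 10^-3) = 9.78 × 10^-1 M

C₀ = 9.8 × 10^-1 M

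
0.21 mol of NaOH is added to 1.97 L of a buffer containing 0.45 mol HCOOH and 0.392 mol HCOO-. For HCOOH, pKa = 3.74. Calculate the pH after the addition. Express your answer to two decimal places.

pH = 4.14

After neutralization: n(HCOOH) = 0.24 mol, n(HCOO-) = 0.602 mol.
pH = pKa + log([A⁻]/[HA]) = 3.74 + log(0.602/0.24) = 3.74 +0.399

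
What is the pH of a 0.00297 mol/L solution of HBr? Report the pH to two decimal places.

HBr is a strong acid and dissociates completely, so [H+] = 0.00297 M.
pH = -log(0.00297) = 2.53

pH = 2.53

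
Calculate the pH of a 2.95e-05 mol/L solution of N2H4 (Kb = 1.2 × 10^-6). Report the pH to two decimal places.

N2H4 + H2O ⇌ N2H5+ + OH-
Let x = [OH-] at equilibrium. Kb = x²/(2.95e-05 − x).
The 5% rule fails; solving x² + Kb·x − Kb·C₀ = 0 exactly:
x = (−Kb + √(Kb² + 4·Kb·C₀))/2 = 5.38 × 10^-6 M
pOH = −log(5.38 × 10^-6) = 5.27; pH = 14.00 − 5.27 = 8.73

pH = 8.73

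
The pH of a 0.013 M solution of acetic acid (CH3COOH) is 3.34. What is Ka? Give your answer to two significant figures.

[H+] = 10^(-3.34) = 4.57 × 10^-4 M
At equilibrium [HA] = 0.013 − 4.57 × 10^-4 = 1.25 × 10^-2 M
Ka = [H+][A-]/[HA] = (4.57 × 10^-4)² / 1.25 × 10^-2 = 1.7 × 10^-5

Ka = 1.7 × 10^-5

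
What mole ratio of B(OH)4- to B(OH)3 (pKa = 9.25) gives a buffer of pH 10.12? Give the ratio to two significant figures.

pH = pKa + log(r) ⇒ log(r) = 10.12 − 9.25 = +0.87
r = [B(OH)4-]/[B(OH)3] = 10^(+0.87) = 7.41

ratio = 7.4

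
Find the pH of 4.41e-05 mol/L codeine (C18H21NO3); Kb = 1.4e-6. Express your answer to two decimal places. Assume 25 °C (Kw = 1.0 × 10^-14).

pH = 8.86

C18H21NO3 + H2O ⇌ C18H22NO3+ + OH-
Kb = x²/(4.41e-05 − x) = 1.4 × 10^-6
Here C₀/Kb ≈ 31.5, so the small-x approximation fails. Use the quadratic:
x = (−Kb + √(Kb² + 4·Kb·C₀))/2 = 7.19 × 10^-6 M
pOH = −log(7.19 × 10^-6) = 5.14; pH = 14.00 − 5.14 = 8.86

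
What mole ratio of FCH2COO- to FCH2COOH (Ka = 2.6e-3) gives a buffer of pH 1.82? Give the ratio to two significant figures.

pKa = -log(2.6 × 10^-3) = 2.585
pH = pKa + log(r) ⇒ log(r) = 1.82 − 2.585 = -0.765
r = [FCH2COO-]/[FCH2COOH] = 10^(-0.765) = 0.172

ratio = 0.17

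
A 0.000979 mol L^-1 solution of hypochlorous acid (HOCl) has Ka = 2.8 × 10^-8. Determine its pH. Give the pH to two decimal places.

HOCl ⇌ OCl- + H+
From the ICE table, Ka = x²/(0.000979 − x) = 2.8 × 10^-8.
Assume x ≪ 0.000979: x ≈ √(2.8 × 10^-8 × 0.000979) = 5.24 × 10^-6 M
Check: 0.53% ionized — well under 5%, approximation valid.
pH = −log[H+] = −log(5.24 × 10^-6) = 5.28

pH = 5.28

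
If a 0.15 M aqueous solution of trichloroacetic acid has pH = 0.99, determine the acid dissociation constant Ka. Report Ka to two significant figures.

Ka = 2.2 × 10^-1

[H+] = 10^(-0.99) = 1.02 × 10^-1 M
At equilibrium [HA] = 0.15 − 1.02 × 10^-1 = 4.80 × 10^-2 M
Ka = [H+][A-]/[HA] = (1.02 × 10^-1)² / 4.80 × 10^-2 = 2.2 × 10^-1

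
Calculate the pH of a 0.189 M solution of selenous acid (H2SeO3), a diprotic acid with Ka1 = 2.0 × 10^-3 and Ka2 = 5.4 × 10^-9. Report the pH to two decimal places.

pH = 1.73

Ka1 ≫ Ka2, so treat the first dissociation as the only significant source of H+.
Ka1 = x²/(0.189 − x) = 2.0 × 10^-3
Solving the quadratic: x = (−Ka1 + √(Ka1² + 4·Ka1·C₀))/2 = 1.85 × 10^-2 M
pH = −log(1.85 × 10^-2) = 1.73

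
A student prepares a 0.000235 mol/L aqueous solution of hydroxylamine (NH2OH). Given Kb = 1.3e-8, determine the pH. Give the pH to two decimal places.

NH2OH + H2O ⇌ NH3OH+ + OH-
Kb = [OH-]²/(0.000235 − [OH-]) = 1.3 × 10^-8
Neglecting [OH-] in the denominator: [OH-] = √(1.3 × 10^-8 × 0.000235) = 1.75 × 10^-6 M
pOH = 5.76, so pH = 14.00 − pOH = 8.24

pH = 8.24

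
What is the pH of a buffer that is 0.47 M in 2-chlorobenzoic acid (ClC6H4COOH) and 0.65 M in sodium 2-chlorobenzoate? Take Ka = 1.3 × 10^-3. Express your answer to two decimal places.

pKa = −log(1.3 × 10^-3) = 2.886
Henderson–Hasselbalch: pH = pKa + log([ClC6H4COO-]/[ClC6H4COOH]) = 2.886 + log(0.65/0.47)
pH = 2.886 + (+0.141) = 3.03

pH = 3.03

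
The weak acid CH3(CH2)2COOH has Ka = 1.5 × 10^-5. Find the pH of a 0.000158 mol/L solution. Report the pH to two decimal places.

CH3(CH2)2COOH ⇌ CH3(CH2)2COO- + H+
Ka = x²/(0.000158 − x) = 1.5 × 10^-5
x is not negligible relative to C₀; solve x² + 1.5e-05·x − 2.37e-09 = 0.
x = [−1.5e-05 + √(1.5e-05² + 9.48e-09)]/2 = 4.18 × 10^-5 M
pH = −log(4.18 × 10^-5) = 4.38

pH = 4.38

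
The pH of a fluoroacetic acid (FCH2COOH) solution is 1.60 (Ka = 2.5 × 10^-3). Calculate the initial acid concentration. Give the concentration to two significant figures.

C₀ = 2.8 × 10^-1 M

[H+] = 10^(-1.60) = 2.51 × 10^-2 M = x
Ka = x²/(C₀ − x) ⇒ C₀ = x + x²/Ka
C₀ = 2.51 × 10^-2 + (2.51 × 10^-2)²/(2.5 × 10^-3) = 2.77 × 10^-1 M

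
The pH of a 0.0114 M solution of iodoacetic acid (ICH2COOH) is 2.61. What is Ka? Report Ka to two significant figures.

Ka = 6.7 × 10^-4

[H+] = 10^(-2.61) = 2.45 × 10^-3 M
At equilibrium [HA] = 0.0114 − 2.45 × 10^-3 = 8.95 × 10^-3 M
Ka = [H+][A-]/[HA] = (2.45 × 10^-3)² / 8.95 × 10^-3 = 6.7 × 10^-4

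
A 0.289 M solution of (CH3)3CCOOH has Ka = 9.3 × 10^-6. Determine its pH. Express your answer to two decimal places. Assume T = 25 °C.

pH = 2.79

(CH3)3CCOOH ⇌ (CH3)3CCOO- + H+
Ka = [H+]²/(0.289 − [H+]) = 9.3 × 10^-6
Neglecting [H+] in the denominator: [H+] = √(9.3 × 10^-6 × 0.289) = 1.64 × 10^-3 M
([H+]/C₀ = 0.57% < 5%, so the approximation holds.)
pH = −log[H+] = −log(1.64 × 10^-3) = 2.79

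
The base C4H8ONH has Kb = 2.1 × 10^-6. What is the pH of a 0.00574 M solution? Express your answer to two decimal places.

pH = 10.04

C4H8ONH + H2O ⇌ C4H8ONH2+ + OH-
From the ICE table, Kb = x²/(0.00574 − x) = 2.1 × 10^-6.
Since Kb ≪ C₀, x ≈ √(Kb·C₀) = 1.10 × 10^-4 M.
Check: 1.9% ionized — well under 5%, approximation valid.
pOH = −log(1.10 × 10^-4) = 3.96; pH = 14.00 − 3.96 = 10.04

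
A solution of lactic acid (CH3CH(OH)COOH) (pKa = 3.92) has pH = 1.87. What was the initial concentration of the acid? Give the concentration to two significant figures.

C₀ = 1.5 M

[H+] = 10^(-1.87) = 1.35 × 10^-2 M = x
Ka = 10^(−3.92) = 1.20 × 10^-4
Ka = x²/(C₀ − x) ⇒ C₀ = x + x²/Ka
C₀ = 1.35 × 10^-2 + (1.35 × 10^-2)²/(1.20 × 10^-4) = 1.53 M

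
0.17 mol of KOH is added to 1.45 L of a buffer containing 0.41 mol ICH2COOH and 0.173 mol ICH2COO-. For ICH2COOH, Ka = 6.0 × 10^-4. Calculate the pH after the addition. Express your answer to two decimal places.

pH = 3.38

After neutralization: n(ICH2COOH) = 0.24 mol, n(ICH2COO-) = 0.343 mol.
pKa = −log(6.0 × 10^-4) = 3.222
pH = pKa + log([A⁻]/[HA]) = 3.222 + log(0.343/0.24) = 3.222 +0.155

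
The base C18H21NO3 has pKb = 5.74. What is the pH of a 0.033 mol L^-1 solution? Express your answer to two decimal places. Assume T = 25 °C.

C18H21NO3 + H2O ⇌ C18H22NO3+ + OH-
Kb = 10^(−5.74) = 1.82 × 10^-6
From the ICE table, Kb = [OH-]²/(0.033 − [OH-]) = 1.82 × 10^-6.
Assume [OH-] ≪ 0.033: [OH-] ≈ √(1.82 × 10^-6 × 0.033) = 2.45 × 10^-4 M
pOH = −log(2.45 × 10^-4) = 3.61; pH = 14.00 − 3.61 = 10.39

pH = 10.39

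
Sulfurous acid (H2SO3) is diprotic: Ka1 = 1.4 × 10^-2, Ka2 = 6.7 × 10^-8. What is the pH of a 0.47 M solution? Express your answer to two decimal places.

pH = 1.13

Ka1 ≫ Ka2, so treat the first dissociation as the only significant source of H+.
Ka1 = x²/(0.47 − x) = 1.4 × 10^-2
Solving the quadratic: x = (−Ka1 + √(Ka1² + 4·Ka1·C₀))/2 = 7.44 × 10^-2 M
pH = −log(7.44 × 10^-2) = 1.13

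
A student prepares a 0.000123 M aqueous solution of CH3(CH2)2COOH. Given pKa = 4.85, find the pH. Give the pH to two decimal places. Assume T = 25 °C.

CH3(CH2)2COOH ⇌ CH3(CH2)2COO- + H+
Ka = 10^(−4.85) = 1.41 × 10^-5
Ka = [H+]²/(0.000123 − [H+]) = 1.41 × 10^-5
[H+] is not negligible relative to C₀; solve [H+]² + 1.41e-05·[H+] − 1.73e-09 = 0.
[H+] = (−Ka + √(Ka² + 4·Ka·C₀))/2 = 3.52 × 10^-5 M
pH = −log(3.52 × 10^-5) = 4.45

pH = 4.45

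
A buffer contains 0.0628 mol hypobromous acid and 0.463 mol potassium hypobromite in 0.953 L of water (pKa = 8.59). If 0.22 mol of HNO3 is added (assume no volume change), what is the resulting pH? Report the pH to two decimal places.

After neutralization: n(HOBr) = 0.283 mol, n(OBr-) = 0.243 mol.
pH = pKa + log([A⁻]/[HA]) = 8.59 + log(0.243/0.283) = 8.59 -0.066

pH = 8.52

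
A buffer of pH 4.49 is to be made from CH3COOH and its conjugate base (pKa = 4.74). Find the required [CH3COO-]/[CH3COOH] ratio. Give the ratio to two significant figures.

ratio = 0.56

pH = pKa + log(r) ⇒ log(r) = 4.49 − 4.74 = -0.25
r = [CH3COO-]/[CH3COOH] = 10^(-0.25) = 0.562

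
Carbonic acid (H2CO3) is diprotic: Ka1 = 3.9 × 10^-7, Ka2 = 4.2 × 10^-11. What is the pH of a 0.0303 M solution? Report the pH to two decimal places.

Ka1 ≫ Ka2, so treat the first dissociation as the only significant source of H+.
Ka1 = x²/(0.0303 − x) = 3.9 × 10^-7
x ≈ √(3.9 × 10^-7 × 0.0303) = 1.09 × 10^-4 M
pH = −log(1.09 × 10^-4) = 3.96

pH = 3.96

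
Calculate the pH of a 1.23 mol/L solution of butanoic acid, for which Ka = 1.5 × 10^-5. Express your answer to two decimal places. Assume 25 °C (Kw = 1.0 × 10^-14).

pH = 2.37

CH3(CH2)2COOH ⇌ CH3(CH2)2COO- + H+
Ka = x²/(1.23 − x) = 1.5 × 10^-5
Neglecting x in the denominator: x = √(1.5 × 10^-5 × 1.23) = 4.30 × 10^-3 M
pH = −log[H+] = −log(4.30 × 10^-3) = 2.37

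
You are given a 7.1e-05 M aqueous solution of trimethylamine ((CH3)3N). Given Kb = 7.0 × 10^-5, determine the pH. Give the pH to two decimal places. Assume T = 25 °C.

(CH3)3N + H2O ⇌ (CH3)3NH+ + OH-
Kb = x²/(7.1e-05 − x) = 7.0 × 10^-5
The 5% rule fails; solving x² + Kb·x − Kb·C₀ = 0 exactly:
x = (−Kb + √(Kb² + 4·Kb·C₀))/2 = 4.37 × 10^-5 M
pOH = 4.36, so pH = 14.00 − pOH = 9.64

pH = 9.64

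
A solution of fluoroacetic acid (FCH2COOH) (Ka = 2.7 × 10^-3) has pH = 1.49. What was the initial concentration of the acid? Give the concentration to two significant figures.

[H+] = 10^(-1.49) = 3.24 × 10^-2 M = x
Ka = x²/(C₀ − x) ⇒ C₀ = x + x²/Ka
C₀ = 3.24 × 10^-2 + (3.24 × 10^-2)²/(2.7 × 10^-3) = 4.21 × 10^-1 M

C₀ = 4.2 × 10^-1 M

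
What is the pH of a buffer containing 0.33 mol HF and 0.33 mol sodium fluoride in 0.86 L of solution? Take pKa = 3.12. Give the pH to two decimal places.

pH = pKa + log([A⁻]/[HA]) = 3.12 + log(0.33/0.33)
pH = 3.12 + (+0.000) = 3.12

pH = 3.12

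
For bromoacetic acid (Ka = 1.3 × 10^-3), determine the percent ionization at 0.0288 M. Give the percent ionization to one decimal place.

BrCH2COOH ⇌ BrCH2COO- + H+; let x = [H+] at equilibrium.
Solve x² + 0.0013x − 3.74e-05 = 0 → x = 5.50 × 10^-3 M
% ionization = x/C₀ × 100% = 5.50 × 10^-3/0.0288 × 100% = 19.1%

19.1%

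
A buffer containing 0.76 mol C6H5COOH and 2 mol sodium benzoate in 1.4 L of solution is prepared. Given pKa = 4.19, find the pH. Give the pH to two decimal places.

pH = 4.61

Using pH = pKa + log([base]/[acid]) with [base]/[acid] = 2/0.76:
pH = 4.19 + (+0.420) = 4.61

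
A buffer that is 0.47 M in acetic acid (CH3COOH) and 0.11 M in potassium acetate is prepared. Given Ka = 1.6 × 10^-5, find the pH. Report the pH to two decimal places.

pH = 4.17

pKa = −log(1.6 × 10^-5) = 4.796
pH = pKa + log([A⁻]/[HA]) = 4.796 + log(0.11/0.47)
pH = 4.796 + (-0.631) = 4.17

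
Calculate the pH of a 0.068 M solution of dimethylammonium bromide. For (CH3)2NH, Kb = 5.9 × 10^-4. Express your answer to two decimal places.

(CH3)2NH2+ is the conjugate acid of the weak base (CH3)2NH.
Ka = Kw/Kb = 1.0×10^-14 / 5.9 × 10^-4 = 1.69 × 10^-11
Ka = x²/(0.068 − x) = 1.69 × 10^-11
Assume x ≪ 0.068: x ≈ √(1.69 × 10^-11 × 0.068) = 1.07 × 10^-6 M
pH = −log(1.07 × 10^-6) = 5.97

pH = 5.97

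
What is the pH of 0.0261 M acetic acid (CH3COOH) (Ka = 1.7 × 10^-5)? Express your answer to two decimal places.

pH = 3.18

CH3COOH ⇌ CH3COO- + H+
Ka = [H+]²/(0.0261 − [H+]) = 1.7 × 10^-5
Since Ka ≪ C₀, [H+] ≈ √(Ka·C₀) = 6.66 × 10^-4 M.
pH = −log(6.66 × 10^-4) = 3.18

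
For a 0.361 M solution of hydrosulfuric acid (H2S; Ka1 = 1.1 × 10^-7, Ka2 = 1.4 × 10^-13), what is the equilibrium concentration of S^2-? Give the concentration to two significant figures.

First ionization gives [H+] ≈ [HS-] = 1.99 × 10^-4 M.
Second step: Ka2 = [H+][S^2-]/[HS-] ≈ [S^2-] (since [H+] ≈ [HS-]).
So [S^2-] ≈ Ka2.

1.4 × 10^-13 M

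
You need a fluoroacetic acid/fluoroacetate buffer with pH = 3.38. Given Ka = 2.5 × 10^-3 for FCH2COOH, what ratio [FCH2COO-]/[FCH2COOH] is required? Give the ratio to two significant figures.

ratio = 6.0

pKa = -log(2.5 × 10^-3) = 2.602
pH = pKa + log(r) ⇒ log(r) = 3.38 − 2.602 = +0.778
r = [FCH2COO-]/[FCH2COOH] = 10^(+0.778) = 6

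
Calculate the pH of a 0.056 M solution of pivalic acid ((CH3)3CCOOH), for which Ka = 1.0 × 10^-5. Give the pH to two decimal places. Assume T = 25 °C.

pH = 3.13

(CH3)3CCOOH ⇌ (CH3)3CCOO- + H+
From the ICE table, Ka = [H+]²/(0.056 − [H+]) = 1.0 × 10^-5.
Assume [H+] ≪ 0.056: [H+] ≈ √(1.0 × 10^-5 × 0.056) = 7.48 × 10^-4 M
Check: 1.3% ionized — well under 5%, approximation valid.
pH = −log(7.48 × 10^-4) = 3.13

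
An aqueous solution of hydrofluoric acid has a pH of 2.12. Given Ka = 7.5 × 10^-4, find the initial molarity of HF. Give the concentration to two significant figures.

[H+] = 10^(-2.12) = 7.59 × 10^-3 M = x
Ka = x²/(C₀ − x) ⇒ C₀ = x + x²/Ka
C₀ = 7.59 × 10^-3 + (7.59 × 10^-3)²/(7.5 × 10^-4) = 8.44 × 10^-2 M

C₀ = 8.4 × 10^-2 M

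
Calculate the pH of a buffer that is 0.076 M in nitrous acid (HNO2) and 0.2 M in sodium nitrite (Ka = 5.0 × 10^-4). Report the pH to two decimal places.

pH = 3.72

pKa = −log(5.0 × 10^-4) = 3.301
Henderson–Hasselbalch: pH = pKa + log([NO2-]/[HNO2]) = 3.301 + log(0.2/0.076)
pH = 3.301 + (+0.420) = 3.72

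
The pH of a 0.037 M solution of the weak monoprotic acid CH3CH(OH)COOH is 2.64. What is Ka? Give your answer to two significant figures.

Ka = 1.5 × 10^-4

[H+] = 10^(-2.64) = 2.29 × 10^-3 M
At equilibrium [HA] = 0.037 − 2.29 × 10^-3 = 3.47 × 10^-2 M
Ka = [H+][A-]/[HA] = (2.29 × 10^-3)² / 3.47 × 10^-2 = 1.5 × 10^-4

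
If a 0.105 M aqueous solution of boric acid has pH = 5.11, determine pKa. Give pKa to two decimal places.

[H+] = 10^(-5.11) = 7.76 × 10^-6 M
At equilibrium [HA] = 0.105 − 7.76 × 10^-6 = 1.05 × 10^-1 M
Ka = [H+][A-]/[HA] = (7.76 × 10^-6)² / 1.05 × 10^-1 = 5.74 × 10^-10
pKa = -log(5.74 × 10^-10) = 9.24

pKa = 9.24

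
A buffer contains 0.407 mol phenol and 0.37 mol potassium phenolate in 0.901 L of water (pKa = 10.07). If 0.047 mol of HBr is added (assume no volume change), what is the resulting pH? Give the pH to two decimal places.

pH = 9.92

After neutralization: n(C6H5OH) = 0.454 mol, n(C6H5O-) = 0.323 mol.
pH = pKa + log([A⁻]/[HA]) = 10.07 + log(0.323/0.454) = 10.07 -0.148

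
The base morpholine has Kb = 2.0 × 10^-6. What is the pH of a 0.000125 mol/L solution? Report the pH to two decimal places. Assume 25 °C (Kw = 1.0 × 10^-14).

C4H8ONH + H2O ⇌ C4H8ONH2+ + OH-
From the ICE table, Kb = [OH-]²/(0.000125 − [OH-]) = 2.0 × 10^-6.
[OH-] is not negligible relative to C₀; solve [OH-]² + 2e-06·[OH-] − 2.5e-10 = 0.
[OH-] = [−2e-06 + √(2e-06² + 1e-09)]/2 = 1.48 × 10^-5 M
pOH = −log(1.48 × 10^-5) = 4.83; pH = 14.00 − 4.83 = 9.17

pH = 9.17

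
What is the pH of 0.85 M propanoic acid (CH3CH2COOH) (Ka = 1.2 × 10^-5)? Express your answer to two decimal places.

CH3CH2COOH ⇌ CH3CH2COO- + H+
Let x = [H+] at equilibrium. Ka = x²/(0.85 − x).
Assume x ≪ 0.85: x ≈ √(1.2 × 10^-5 × 0.85) = 3.19 × 10^-3 M
Check: 0.38% ionized — well under 5%, approximation valid.
pH = −log(3.19 × 10^-3) = 2.50

pH = 2.50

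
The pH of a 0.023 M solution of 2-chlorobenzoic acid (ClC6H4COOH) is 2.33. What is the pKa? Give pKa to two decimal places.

[H+] = 10^(-2.33) = 4.68 × 10^-3 M
At equilibrium [HA] = 0.023 − 4.68 × 10^-3 = 1.83 × 10^-2 M
Ka = [H+][A-]/[HA] = (4.68 × 10^-3)² / 1.83 × 10^-2 = 1.20 × 10^-3
pKa = -log(1.20 × 10^-3) = 2.92

pKa = 2.92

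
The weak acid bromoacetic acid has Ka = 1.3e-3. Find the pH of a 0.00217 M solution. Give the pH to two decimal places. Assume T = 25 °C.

BrCH2COOH ⇌ BrCH2COO- + H+
Ka = [H+]²/(0.00217 − [H+]) = 1.3 × 10^-3
Here C₀/Ka ≈ 1.67, so the small-[H+] approximation fails. Use the quadratic:
[H+] = [−0.0013 + √(0.0013² + 1.13e-05)]/2 = 1.15 × 10^-3 M
pH = −log[H+] = −log(1.15 × 10^-3) = 2.94

pH = 2.94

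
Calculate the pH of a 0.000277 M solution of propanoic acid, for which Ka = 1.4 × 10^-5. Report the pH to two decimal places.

pH = 4.25

CH3CH2COOH ⇌ CH3CH2COO- + H+
From the ICE table, Ka = [H+]²/(0.000277 − [H+]) = 1.4 × 10^-5.
The 5% rule fails; solving [H+]² + Ka·[H+] − Ka·C₀ = 0 exactly:
[H+] = (−Ka + √(Ka² + 4·Ka·C₀))/2 = 5.57 × 10^-5 M
pH = −log(5.57 × 10^-5) = 4.25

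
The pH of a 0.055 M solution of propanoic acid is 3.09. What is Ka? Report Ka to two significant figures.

[H+] = 10^(-3.09) = 8.13 × 10^-4 M
At equilibrium [HA] = 0.055 − 8.13 × 10^-4 = 5.42 × 10^-2 M
Ka = [H+][A-]/[HA] = (8.13 × 10^-4)² / 5.42 × 10^-2 = 1.2 × 10^-5

Ka = 1.2 × 10^-5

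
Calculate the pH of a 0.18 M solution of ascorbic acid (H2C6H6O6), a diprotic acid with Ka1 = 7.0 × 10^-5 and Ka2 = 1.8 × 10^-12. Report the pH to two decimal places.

Since Ka1 ≫ Ka2, the first ionization dominates [H+].
Ka1 = x²/(0.18 − x) = 7.0 × 10^-5
x ≈ √(7.0 × 10^-5 × 0.18) = 3.55 × 10^-3 M
pH = −log(3.55 × 10^-3) = 2.45

pH = 2.45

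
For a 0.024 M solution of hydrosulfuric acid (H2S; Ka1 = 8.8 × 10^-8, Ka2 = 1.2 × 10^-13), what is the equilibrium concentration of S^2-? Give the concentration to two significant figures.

First ionization gives [H+] ≈ [HS-] = 4.60 × 10^-5 M.
Second step: Ka2 = [H+][S^2-]/[HS-] ≈ [S^2-] (since [H+] ≈ [HS-]).
So [S^2-] ≈ Ka2.

1.2 × 10^-13 M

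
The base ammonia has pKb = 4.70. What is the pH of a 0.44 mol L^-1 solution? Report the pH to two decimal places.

NH3 + H2O ⇌ NH4+ + OH-
Kb = 10^(−4.70) = 2.00 × 10^-5
From the ICE table, Kb = x²/(0.44 − x) = 2.00 × 10^-5.
Assume x ≪ 0.44: x ≈ √(2.00 × 10^-5 × 0.44) = 2.97 × 10^-3 M
pOH = 2.53, so pH = 14.00 − pOH = 11.47

pH = 11.47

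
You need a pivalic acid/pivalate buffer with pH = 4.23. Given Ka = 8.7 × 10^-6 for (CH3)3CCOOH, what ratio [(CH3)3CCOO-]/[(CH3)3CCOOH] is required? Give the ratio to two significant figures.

ratio = 0.15

pKa = -log(8.7 × 10^-6) = 5.060
pH = pKa + log(r) ⇒ log(r) = 4.23 − 5.060 = -0.830
r = [(CH3)3CCOO-]/[(CH3)3CCOOH] = 10^(-0.830) = 0.148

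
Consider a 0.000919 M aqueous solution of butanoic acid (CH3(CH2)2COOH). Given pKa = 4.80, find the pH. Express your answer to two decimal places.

CH3(CH2)2COOH ⇌ CH3(CH2)2COO- + H+
Ka = 10^(−4.80) = 1.58 × 10^-5
From the ICE table, Ka = [H+]²/(0.000919 − [H+]) = 1.58 × 10^-5.
The 5% rule fails; solving [H+]² + Ka·[H+] − Ka·C₀ = 0 exactly:
[H+] = (−Ka + √(Ka² + 4·Ka·C₀))/2 = 1.13 × 10^-4 M
pH = −log(1.13 × 10^-4) = 3.95

pH = 3.95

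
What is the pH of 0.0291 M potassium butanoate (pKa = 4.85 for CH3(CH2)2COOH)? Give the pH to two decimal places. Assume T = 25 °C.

pH = 8.66

CH3(CH2)2COO- is the conjugate base of the weak acid CH3(CH2)2COOH.
Ka = 10^(−4.85) = 1.41 × 10^-5
Kb = Kw/Ka = 1.0×10^-14 / 1.41 × 10^-5 = 7.09 × 10^-10
Kb = [OH-]²/(0.0291 − [OH-]) = 7.09 × 10^-10
Assume [OH-] ≪ 0.0291: [OH-] ≈ √(7.09 × 10^-10 × 0.0291) = 4.54 × 10^-6 M
([OH-]/C₀ = 0.016% < 5%, so the approximation holds.)
pOH = −log(4.54 × 10^-6) = 5.34; pH = 14.00 − 5.34 = 8.66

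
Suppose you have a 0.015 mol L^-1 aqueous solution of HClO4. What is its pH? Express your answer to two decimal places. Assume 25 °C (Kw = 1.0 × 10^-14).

pH = 1.82

HClO4 is a strong acid and dissociates completely, so [H+] = 0.015 M.
pH = -log(0.015) = 1.82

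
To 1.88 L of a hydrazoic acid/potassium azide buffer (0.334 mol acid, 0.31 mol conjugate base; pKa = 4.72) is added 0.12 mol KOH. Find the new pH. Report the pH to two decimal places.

pH = 5.02

OH- converts HN3 to N3-: HN3 → 0.214 mol, N3- → 0.43 mol.
pH = pKa + log(n_N3-/n_HN3) = 4.72 + log(0.43/0.214) = 4.72 + (+0.303)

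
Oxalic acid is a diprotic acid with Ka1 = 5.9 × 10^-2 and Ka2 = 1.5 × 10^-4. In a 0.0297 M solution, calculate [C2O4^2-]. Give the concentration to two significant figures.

1.5 × 10^-4 M

First ionization gives [H+] ≈ [HC2O4-] = 2.17 × 10^-2 M.
Second step: Ka2 = [H+][C2O4^2-]/[HC2O4-] ≈ [C2O4^2-] (since [H+] ≈ [HC2O4-]).
So [C2O4^2-] ≈ Ka2.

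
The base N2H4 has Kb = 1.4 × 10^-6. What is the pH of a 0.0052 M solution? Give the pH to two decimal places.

N2H4 + H2O ⇌ N2H5+ + OH-
Kb = x²/(0.0052 − x) = 1.4 × 10^-6
Assume x ≪ 0.0052: x ≈ √(1.4 × 10^-6 × 0.0052) = 8.53 × 10^-5 M
(x/C₀ = 1.6% < 5%, so the approximation holds.)
pOH = 4.07, so pH = 14.00 − pOH = 9.93

pH = 9.93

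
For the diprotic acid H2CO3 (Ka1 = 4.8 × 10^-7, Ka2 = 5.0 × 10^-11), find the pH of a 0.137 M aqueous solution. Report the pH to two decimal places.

Ka1 ≫ Ka2, so treat the first dissociation as the only significant source of H+.
Ka1 = x²/(0.137 − x) = 4.8 × 10^-7
x ≈ √(4.8 × 10^-7 × 0.137) = 2.56 × 10^-4 M
pH = −log(2.56 × 10^-4) = 3.59

pH = 3.59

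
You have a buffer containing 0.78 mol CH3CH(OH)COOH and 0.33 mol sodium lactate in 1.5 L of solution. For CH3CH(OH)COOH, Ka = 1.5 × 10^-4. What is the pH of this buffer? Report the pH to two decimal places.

pH = 3.45

pKa = −log(1.5 × 10^-4) = 3.824
pH = pKa + log([A⁻]/[HA]) = 3.824 + log(0.33/0.78)
pH = 3.824 + (-0.374) = 3.45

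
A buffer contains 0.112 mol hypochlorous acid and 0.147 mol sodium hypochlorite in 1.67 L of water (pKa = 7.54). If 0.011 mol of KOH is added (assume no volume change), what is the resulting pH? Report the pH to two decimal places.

OH- converts HOCl to OCl-: HOCl → 0.101 mol, OCl- → 0.158 mol.
Henderson–Hasselbalch with mole ratio 0.158/0.101: pH = 7.54 + (+0.194)

pH = 7.73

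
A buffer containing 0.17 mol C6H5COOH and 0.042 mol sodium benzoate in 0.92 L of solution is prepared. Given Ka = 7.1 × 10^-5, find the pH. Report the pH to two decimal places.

pKa = −log(7.1 × 10^-5) = 4.149
Henderson–Hasselbalch: pH = pKa + log([C6H5COO-]/[C6H5COOH]) = 4.149 + log(0.042/0.17)
pH = 4.149 + (-0.607) = 3.54

pH = 3.54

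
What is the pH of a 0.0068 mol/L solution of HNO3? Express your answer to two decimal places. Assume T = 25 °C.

HNO3 is a strong acid and dissociates completely, so [H+] = 0.0068 M.
pH = -log(0.0068) = 2.17

pH = 2.17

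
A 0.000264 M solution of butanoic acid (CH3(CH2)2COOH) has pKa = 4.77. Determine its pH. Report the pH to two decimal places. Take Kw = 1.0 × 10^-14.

pH = 4.23

CH3(CH2)2COOH ⇌ CH3(CH2)2COO- + H+
Ka = 10^(−4.77) = 1.70 × 10^-5
From the ICE table, Ka = [H+]²/(0.000264 − [H+]) = 1.70 × 10^-5.
[H+] is not negligible relative to C₀; solve [H+]² + 1.7e-05·[H+] − 4.49e-09 = 0.
[H+] = [−1.7e-05 + √(1.7e-05² + 1.8e-08)]/2 = 5.90 × 10^-5 M
pH = −log[H+] = −log(5.90 × 10^-5) = 4.23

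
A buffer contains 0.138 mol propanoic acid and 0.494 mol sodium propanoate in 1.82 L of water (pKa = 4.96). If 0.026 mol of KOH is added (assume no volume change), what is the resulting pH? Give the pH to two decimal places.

pH = 5.63

After neutralization: n(CH3CH2COOH) = 0.112 mol, n(CH3CH2COO-) = 0.52 mol.
pH = pKa + log(n_CH3CH2COO-/n_CH3CH2COOH) = 4.96 + log(0.52/0.112) = 4.96 + (+0.667)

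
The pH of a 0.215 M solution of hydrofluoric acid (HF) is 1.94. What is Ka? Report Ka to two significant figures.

[H+] = 10^(-1.94) = 1.15 × 10^-2 M
At equilibrium [HA] = 0.215 − 1.15 × 10^-2 = 2.03 × 10^-1 M
Ka = [H+][A-]/[HA] = (1.15 × 10^-2)² / 2.03 × 10^-1 = 6.5 × 10^-4

Ka = 6.5 × 10^-4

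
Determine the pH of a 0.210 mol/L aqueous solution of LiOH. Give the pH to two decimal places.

LiOH is a strong base; [OH-] = 0.21 M.
pOH = -log(0.21) = 0.68
pH = 14.00 - 0.68 = 13.32

pH = 13.32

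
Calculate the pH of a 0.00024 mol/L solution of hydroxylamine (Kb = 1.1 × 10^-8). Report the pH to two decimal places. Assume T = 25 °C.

pH = 8.21

NH2OH + H2O ⇌ NH3OH+ + OH-
From the ICE table, Kb = [OH-]²/(0.00024 − [OH-]) = 1.1 × 10^-8.
Since Kb ≪ C₀, [OH-] ≈ √(Kb·C₀) = 1.62 × 10^-6 M.
pOH = 5.79, so pH = 14.00 − pOH = 8.21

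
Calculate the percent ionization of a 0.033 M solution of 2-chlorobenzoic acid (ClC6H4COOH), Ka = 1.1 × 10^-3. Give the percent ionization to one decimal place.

ClC6H4COOH ⇌ ClC6H4COO- + H+; let x = [H+] at equilibrium.
Solve x² + 0.0011x − 3.63e-05 = 0 → x = 5.50 × 10^-3 M
Fraction ionized = 5.50 × 10^-3 / 0.033 = 0.1667 → 16.7%

16.7%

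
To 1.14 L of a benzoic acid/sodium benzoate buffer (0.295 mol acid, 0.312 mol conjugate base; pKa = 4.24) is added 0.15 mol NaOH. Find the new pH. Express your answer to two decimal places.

pH = 4.74

After neutralization: n(C6H5COOH) = 0.145 mol, n(C6H5COO-) = 0.462 mol.
pH = pKa + log([A⁻]/[HA]) = 4.24 + log(0.462/0.145) = 4.24 +0.503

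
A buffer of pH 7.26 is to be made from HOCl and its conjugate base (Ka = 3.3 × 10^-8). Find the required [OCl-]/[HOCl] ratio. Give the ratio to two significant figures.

ratio = 0.60

pKa = -log(3.3 × 10^-8) = 7.481
pH = pKa + log(r) ⇒ log(r) = 7.26 − 7.481 = -0.221
r = [OCl-]/[HOCl] = 10^(-0.221) = 0.601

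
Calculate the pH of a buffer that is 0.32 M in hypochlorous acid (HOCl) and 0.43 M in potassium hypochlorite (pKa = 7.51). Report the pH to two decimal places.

pH = 7.64

Using pH = pKa + log([base]/[acid]) with [base]/[acid] = 0.43/0.32:
pH = 7.51 + (+0.128) = 7.64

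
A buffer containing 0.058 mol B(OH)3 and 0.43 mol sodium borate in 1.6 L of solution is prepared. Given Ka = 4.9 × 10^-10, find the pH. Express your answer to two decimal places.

pKa = −log(4.9 × 10^-10) = 9.310
Henderson–Hasselbalch: pH = pKa + log([B(OH)4-]/[B(OH)3]) = 9.310 + log(0.43/0.058)
pH = 9.310 + (+0.870) = 10.18

pH = 10.18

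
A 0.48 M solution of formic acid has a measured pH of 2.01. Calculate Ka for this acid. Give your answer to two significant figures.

Ka = 2.0 × 10^-4

[H+] = 10^(-2.01) = 9.77 × 10^-3 M
At equilibrium [HA] = 0.48 − 9.77 × 10^-3 = 4.70 × 10^-1 M
Ka = [H+][A-]/[HA] = (9.77 × 10^-3)² / 4.70 × 10^-1 = 2.0 × 10^-4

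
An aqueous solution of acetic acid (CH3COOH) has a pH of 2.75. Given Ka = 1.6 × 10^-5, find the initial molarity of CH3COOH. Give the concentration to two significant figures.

C₀ = 2.0 × 10^-1 M

[H+] = 10^(-2.75) = 1.78 × 10^-3 M = x
Ka = x²/(C₀ − x) ⇒ C₀ = x + x²/Ka
C₀ = 1.78 × 10^-3 + (1.78 × 10^-3)²/(1.6 × 10^-5) = 2.00 × 10^-1 M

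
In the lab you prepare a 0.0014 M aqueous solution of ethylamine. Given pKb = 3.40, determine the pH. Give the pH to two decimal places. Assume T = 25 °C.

C2H5NH2 + H2O ⇌ C2H5NH3+ + OH-
Kb = 10^(−3.40) = 3.98 × 10^-4
Kb = x²/(0.0014 − x) = 3.98 × 10^-4
x is not negligible relative to C₀; solve x² + 0.000398·x − 5.57e-07 = 0.
x = (−Kb + √(Kb² + 4·Kb·C₀))/2 = 5.74 × 10^-4 M
pOH = −log(5.74 × 10^-4) = 3.24; pH = 14.00 − 3.24 = 10.76

pH = 10.76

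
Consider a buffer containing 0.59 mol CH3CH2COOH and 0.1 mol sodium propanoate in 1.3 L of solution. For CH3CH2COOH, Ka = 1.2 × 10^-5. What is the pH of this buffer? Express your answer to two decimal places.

pH = 4.15

pKa = −log(1.2 × 10^-5) = 4.921
pH = pKa + log([A⁻]/[HA]) = 4.921 + log(0.1/0.59)
pH = 4.921 + (-0.771) = 4.15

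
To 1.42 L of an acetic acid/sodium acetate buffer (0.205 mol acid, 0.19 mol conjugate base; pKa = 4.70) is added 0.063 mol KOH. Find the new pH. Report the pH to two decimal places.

OH- converts CH3COOH to CH3COO-: CH3COOH → 0.142 mol, CH3COO- → 0.253 mol.
Henderson–Hasselbalch with mole ratio 0.253/0.142: pH = 4.70 + (+0.251)

pH = 4.95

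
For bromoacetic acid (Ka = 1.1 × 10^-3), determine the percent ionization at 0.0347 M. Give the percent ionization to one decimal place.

16.3%

BrCH2COOH ⇌ BrCH2COO- + H+; let x = [H+] at equilibrium.
Solve x² + 0.0011x − 3.82e-05 = 0 → x = 5.65 × 10^-3 M
Fraction ionized = 5.65 × 10^-3 / 0.0347 = 0.1628 → 16.3%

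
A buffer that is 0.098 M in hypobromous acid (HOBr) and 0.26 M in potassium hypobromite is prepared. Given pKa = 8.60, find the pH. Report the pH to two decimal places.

Henderson–Hasselbalch: pH = pKa + log([OBr-]/[HOBr]) = 8.60 + log(0.26/0.098)
pH = 8.60 + (+0.424) = 9.02

pH = 9.02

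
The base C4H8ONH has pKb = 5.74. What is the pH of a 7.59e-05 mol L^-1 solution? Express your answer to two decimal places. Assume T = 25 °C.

pH = 9.04

C4H8ONH + H2O ⇌ C4H8ONH2+ + OH-
Kb = 10^(−5.74) = 1.82 × 10^-6
From the ICE table, Kb = x²/(7.59e-05 − x) = 1.82 × 10^-6.
x is not negligible relative to C₀; solve x² + 1.82e-06·x − 1.38e-10 = 0.
x = (−Kb + √(Kb² + 4·Kb·C₀))/2 = 1.09 × 10^-5 M
pOH = −log(1.09 × 10^-5) = 4.96; pH = 14.00 − 4.96 = 9.04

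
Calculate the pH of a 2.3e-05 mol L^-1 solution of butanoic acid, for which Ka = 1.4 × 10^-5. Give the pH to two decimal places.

CH3(CH2)2COOH ⇌ CH3(CH2)2COO- + H+
From the ICE table, Ka = [H+]²/(2.3e-05 − [H+]) = 1.4 × 10^-5.
[H+] is not negligible relative to C₀; solve [H+]² + 1.4e-05·[H+] − 3.22e-10 = 0.
[H+] = [−1.4e-05 + √(1.4e-05² + 1.29e-09)]/2 = 1.23 × 10^-5 M
pH = −log(1.23 × 10^-5) = 4.91

pH = 4.91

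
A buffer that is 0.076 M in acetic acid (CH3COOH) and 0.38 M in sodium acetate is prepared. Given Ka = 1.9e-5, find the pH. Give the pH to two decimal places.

pKa = −log(1.9 × 10^-5) = 4.721
Henderson–Hasselbalch: pH = pKa + log([CH3COO-]/[CH3COOH]) = 4.721 + log(0.38/0.076)
pH = 4.721 + (+0.699) = 5.42

pH = 5.42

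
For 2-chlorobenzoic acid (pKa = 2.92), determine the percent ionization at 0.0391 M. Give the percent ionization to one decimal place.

ClC6H4COOH ⇌ ClC6H4COO- + H+; let x = [H+] at equilibrium.
Ka = 10^(−2.92) = 1.20 × 10^-3
Solve x² + 0.0012x − 4.69e-05 = 0 → x = 6.28 × 10^-3 M
Fraction ionized = 6.28 × 10^-3 / 0.0391 = 0.1606 → 16.1%

16.1%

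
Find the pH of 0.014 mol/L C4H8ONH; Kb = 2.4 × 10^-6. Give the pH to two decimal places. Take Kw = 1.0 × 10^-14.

C4H8ONH + H2O ⇌ C4H8ONH2+ + OH-
From the ICE table, Kb = [OH-]²/(0.014 − [OH-]) = 2.4 × 10^-6.
Neglecting [OH-] in the denominator: [OH-] = √(2.4 × 10^-6 × 0.014) = 1.83 × 10^-4 M
pOH = −log(1.83 × 10^-4) = 3.74; pH = 14.00 − 3.74 = 10.26

pH = 10.26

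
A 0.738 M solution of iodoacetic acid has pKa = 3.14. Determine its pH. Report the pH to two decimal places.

ICH2COOH ⇌ ICH2COO- + H+
Ka = 10^(−3.14) = 7.24 × 10^-4
Let x = [H+] at equilibrium. Ka = x²/(0.738 − x).
Neglecting x in the denominator: x = √(7.24 × 10^-4 × 0.738) = 2.31 × 10^-2 M
Check: 3.1% ionized — well under 5%, approximation valid.
pH = −log(2.31 × 10^-2) = 1.64

pH = 1.64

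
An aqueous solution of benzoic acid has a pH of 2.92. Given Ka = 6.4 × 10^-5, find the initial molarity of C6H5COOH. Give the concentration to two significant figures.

C₀ = 2.4 × 10^-2 M

[H+] = 10^(-2.92) = 1.20 × 10^-3 M = x
Ka = x²/(C₀ − x) ⇒ C₀ = x + x²/Ka
C₀ = 1.20 × 10^-3 + (1.20 × 10^-3)²/(6.4 × 10^-5) = 2.37 × 10^-2 M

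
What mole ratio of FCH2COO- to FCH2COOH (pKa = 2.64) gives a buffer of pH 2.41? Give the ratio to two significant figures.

ratio = 0.59

pH = pKa + log(r) ⇒ log(r) = 2.41 − 2.64 = -0.23
r = [FCH2COO-]/[FCH2COOH] = 10^(-0.23) = 0.589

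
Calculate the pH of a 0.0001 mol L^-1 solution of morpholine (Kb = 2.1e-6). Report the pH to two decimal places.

C4H8ONH + H2O ⇌ C4H8ONH2+ + OH-
Kb = x²/(0.0001 − x) = 2.1 × 10^-6
x is not negligible relative to C₀; solve x² + 2.1e-06·x − 2.1e-10 = 0.
x = (−Kb + √(Kb² + 4·Kb·C₀))/2 = 1.35 × 10^-5 M
pOH = −log(1.35 × 10^-5) = 4.87; pH = 14.00 − 4.87 = 9.13

pH = 9.13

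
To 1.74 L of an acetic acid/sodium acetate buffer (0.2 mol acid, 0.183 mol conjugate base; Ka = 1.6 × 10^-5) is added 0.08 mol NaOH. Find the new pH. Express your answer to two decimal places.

pH = 5.14

After neutralization: n(CH3COOH) = 0.12 mol, n(CH3COO-) = 0.263 mol.
pKa = −log(1.6 × 10^-5) = 4.796
pH = pKa + log([A⁻]/[HA]) = 4.796 + log(0.263/0.12) = 4.796 +0.341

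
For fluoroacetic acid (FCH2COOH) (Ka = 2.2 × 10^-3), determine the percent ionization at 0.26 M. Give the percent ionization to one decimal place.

FCH2COOH ⇌ FCH2COO- + H+; let x = [H+] at equilibrium.
Solve x² + 0.0022x − 0.000572 = 0 → x = 2.28 × 10^-2 M
Fraction ionized = 2.28 × 10^-2 / 0.26 = 0.0877 → 8.8%

8.8%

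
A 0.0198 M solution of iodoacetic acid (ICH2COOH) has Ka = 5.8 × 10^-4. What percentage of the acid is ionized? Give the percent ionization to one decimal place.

ICH2COOH ⇌ ICH2COO- + H+; let x = [H+] at equilibrium.
Solve x² + 0.00058x − 1.15e-05 = 0 → x = 3.11 × 10^-3 M
% ionization = x/C₀ × 100% = 3.11 × 10^-3/0.0198 × 100% = 15.7%

15.7%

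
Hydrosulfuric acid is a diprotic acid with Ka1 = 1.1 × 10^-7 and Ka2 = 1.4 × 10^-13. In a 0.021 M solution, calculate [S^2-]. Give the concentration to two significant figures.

1.4 × 10^-13 M

First ionization gives [H+] ≈ [HS-] = 4.81 × 10^-5 M.
Second step: Ka2 = [H+][S^2-]/[HS-] ≈ [S^2-] (since [H+] ≈ [HS-]).
So [S^2-] ≈ Ka2.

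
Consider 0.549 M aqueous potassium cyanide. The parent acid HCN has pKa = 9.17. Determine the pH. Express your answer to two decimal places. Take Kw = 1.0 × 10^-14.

pH = 11.45

CN- is the conjugate base of the weak acid HCN.
Ka = 10^(−9.17) = 6.76 × 10^-10
Kb = Kw/Ka = 1.0×10^-14 / 6.76 × 10^-10 = 1.48 × 10^-5
Kb = [OH-]²/(0.549 − [OH-]) = 1.48 × 10^-5
Assume [OH-] ≪ 0.549: [OH-] ≈ √(1.48 × 10^-5 × 0.549) = 2.85 × 10^-3 M
([OH-]/C₀ = 0.52% < 5%, so the approximation holds.)
pOH = 2.55, so pH = 14.00 − pOH = 11.45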